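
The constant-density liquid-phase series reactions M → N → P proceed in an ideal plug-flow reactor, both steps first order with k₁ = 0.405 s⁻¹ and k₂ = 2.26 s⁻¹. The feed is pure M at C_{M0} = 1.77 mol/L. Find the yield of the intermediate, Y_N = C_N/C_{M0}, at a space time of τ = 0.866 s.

Solving the coupled first-order balances gives C_N(τ) = [k₁/(k₂−k₁)]·C_{M0}·(e^(−k₁τ) − e^(−k₂τ)).
e^(−k₁τ) = e^(−0.405×0.866) = e^(−0.3507) = 0.7042; e^(−k₂τ) = e^(−1.957) = 0.1413.
C_N = 0.405×1.77/(2.26−0.405) × (0.7042−0.1413) = 0.3864×0.5629 = 0.2175 mol/L.
Y_N = C_N/C_{M0} = 0.2175/1.77 = 0.123.

0.123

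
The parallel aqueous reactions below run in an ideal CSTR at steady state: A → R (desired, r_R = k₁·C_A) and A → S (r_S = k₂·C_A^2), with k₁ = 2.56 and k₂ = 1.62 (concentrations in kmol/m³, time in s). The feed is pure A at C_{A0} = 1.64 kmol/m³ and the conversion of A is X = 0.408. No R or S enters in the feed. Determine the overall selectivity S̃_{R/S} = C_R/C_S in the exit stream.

1.63

Exit C_A = C_{A0}(1−X) = 1.64×0.592 = 0.9709 kmol/m³.
In a CSTR the entire volume is at exit conditions, so r_R = 2.56×0.9709 = 2.485 and r_S = 1.62×0.9709^2 = 1.527.
Overall selectivity = C_R/C_S = r_Rτ/(r_Sτ) = r_R/r_S = 1.63.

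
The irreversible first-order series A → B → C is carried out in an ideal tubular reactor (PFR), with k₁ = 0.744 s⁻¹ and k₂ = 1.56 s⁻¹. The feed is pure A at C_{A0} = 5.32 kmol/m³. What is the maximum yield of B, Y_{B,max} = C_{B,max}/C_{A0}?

0.243

Evaluating C_B at τ_opt = ln(k₂/k₁)/(k₂−k₁) gives C_{B,max}/C_{A0} = (k₁/k₂)^[k₂/(k₂−k₁)].
= (0.744/1.56)^(1.56/(1.56−0.744)) = (0.4769)^(1.912) = 0.2428.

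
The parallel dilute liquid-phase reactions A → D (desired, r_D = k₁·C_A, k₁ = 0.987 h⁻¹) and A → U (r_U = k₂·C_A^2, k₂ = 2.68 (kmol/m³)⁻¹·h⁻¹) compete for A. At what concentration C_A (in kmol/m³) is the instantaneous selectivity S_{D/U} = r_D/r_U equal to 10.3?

0.0358 kmol/m³

S_{D/U} = (k₁/k₂)·C_A⁻¹ ⇒ C_A = (S·k₂/k₁)^(-1).
= (10.3×2.68/0.987)^(-1) = (27.97)^(-1) = 0.0358 kmol/m³.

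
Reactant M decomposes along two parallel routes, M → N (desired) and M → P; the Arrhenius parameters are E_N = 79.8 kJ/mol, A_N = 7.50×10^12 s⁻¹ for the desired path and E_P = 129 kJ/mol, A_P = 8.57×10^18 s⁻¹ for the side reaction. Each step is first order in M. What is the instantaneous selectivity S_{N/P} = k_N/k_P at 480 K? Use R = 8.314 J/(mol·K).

0.198

Since both paths have the same order in M, the concentration cancels and S_{N/P} = k_N/k_P = (A_N/A_P)·exp[(E_P−E_N)/(RT)].
(E_P−E_N)/(RT) = (129−79.8)×10³/(8.314×480) = 49200/3991 = 12.33.
k_N/k_P = (7.50×10^12/8.57×10^18)·exp(12.33) = 8.751×10^-7 × 2.261×10^5 = 0.198.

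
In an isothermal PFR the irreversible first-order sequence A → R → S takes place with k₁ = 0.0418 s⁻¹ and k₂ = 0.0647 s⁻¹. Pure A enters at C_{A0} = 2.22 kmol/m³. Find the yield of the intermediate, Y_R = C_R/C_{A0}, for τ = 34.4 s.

0.236

For first-order series with pure A initially, C_R(τ) = k₁C_{A0}/(k₂−k₁)·(e^(−k₁τ) − e^(−k₂τ)).
e^(−k₁τ) = e^(−0.0418×34.4) = e^(−1.438) = 0.2374; e^(−k₂τ) = e^(−2.226) = 0.1080.
C_R = 0.0418×2.22/(0.0647−0.0418) × (0.2374−0.1080) = 4.052×0.1294 = 0.5245 kmol/m³.
Y_R = C_R/C_{A0} = 0.5245/2.22 = 0.236.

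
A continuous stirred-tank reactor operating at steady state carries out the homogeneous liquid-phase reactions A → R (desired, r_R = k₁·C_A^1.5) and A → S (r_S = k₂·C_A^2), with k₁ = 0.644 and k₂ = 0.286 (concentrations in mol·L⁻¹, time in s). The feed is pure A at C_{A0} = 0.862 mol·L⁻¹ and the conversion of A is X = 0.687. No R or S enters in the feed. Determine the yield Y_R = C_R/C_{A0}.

0.558

Exit C_A = C_{A0}(1−X) = 0.862×0.313 = 0.2698 mol·L⁻¹.
A CSTR operates uniformly at the exit composition, giving r_R = 0.09025 and r_S = 0.02082 (each k·C_A^n at C_A = 0.2698).
Fraction of consumed A going to R: r_R/(r_R+r_S) = 0.8126.
C_R = 0.8126·C_{A0}·X = 0.8126×0.862×0.687 = 0.481 mol·L⁻¹; Y_R = C_R/C_{A0} = 0.558.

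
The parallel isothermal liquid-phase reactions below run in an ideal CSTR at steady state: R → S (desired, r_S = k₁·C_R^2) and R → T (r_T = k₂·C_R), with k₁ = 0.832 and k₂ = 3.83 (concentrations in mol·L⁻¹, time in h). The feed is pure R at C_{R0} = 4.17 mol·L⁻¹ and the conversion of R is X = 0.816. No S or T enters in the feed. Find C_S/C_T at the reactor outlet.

0.167

Exit C_R = C_{R0}(1−X) = 4.17×0.184 = 0.7673 mol·L⁻¹.
A CSTR operates uniformly at the exit composition, giving r_S = 0.4898 and r_T = 2.939 (each k·C_R^n at C_R = 0.7673).
Overall selectivity = C_S/C_T = r_Sτ/(r_Tτ) = r_S/r_T = 0.167.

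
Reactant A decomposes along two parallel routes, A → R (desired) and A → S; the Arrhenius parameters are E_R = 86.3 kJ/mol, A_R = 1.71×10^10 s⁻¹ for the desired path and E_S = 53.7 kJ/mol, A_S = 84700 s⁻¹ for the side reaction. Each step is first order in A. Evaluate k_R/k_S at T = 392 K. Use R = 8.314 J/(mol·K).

Since both paths have the same order in A, the concentration cancels and S_{R/S} = k_R/k_S = (A_R/A_S)·exp[(E_S−E_R)/(RT)].
(E_S−E_R)/(RT) = (53.7−86.3)×10³/(8.314×392) = -32600/3259 = -10.00.
k_R/k_S = (1.71×10^10/84700)·exp(-10.00) = 2.019×10^5 × 4.527×10^-5 = 9.14.

9.14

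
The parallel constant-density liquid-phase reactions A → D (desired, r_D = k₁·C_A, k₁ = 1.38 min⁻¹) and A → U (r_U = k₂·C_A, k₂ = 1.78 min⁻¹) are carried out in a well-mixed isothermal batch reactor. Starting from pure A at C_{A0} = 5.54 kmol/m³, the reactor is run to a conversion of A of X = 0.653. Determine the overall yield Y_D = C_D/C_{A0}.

0.285

C_A = C_{A0}(1−X) = 1.922 kmol/m³.
Both paths are first order in A, so the instantaneous fraction to D is constant: dC_D/d(−C_A) = k₁/(k₁+k₂) = 0.4367.
C_D = 0.4367·(C_{A0}−C_A) = 0.4367×3.618 = 1.58 kmol/m³.
Y_D = C_D/C_{A0} = 1.580/5.54 = 0.285.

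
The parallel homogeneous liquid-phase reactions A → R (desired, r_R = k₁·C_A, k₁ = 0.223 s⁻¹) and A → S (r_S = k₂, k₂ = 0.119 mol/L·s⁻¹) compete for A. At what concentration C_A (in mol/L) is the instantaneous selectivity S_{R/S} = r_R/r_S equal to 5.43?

S_{R/S} = (k₁/k₂)·C_A ⇒ C_A = S·k₂/k₁.
= 5.43×0.119/0.223 = 2.90 mol/L.

2.90 mol/L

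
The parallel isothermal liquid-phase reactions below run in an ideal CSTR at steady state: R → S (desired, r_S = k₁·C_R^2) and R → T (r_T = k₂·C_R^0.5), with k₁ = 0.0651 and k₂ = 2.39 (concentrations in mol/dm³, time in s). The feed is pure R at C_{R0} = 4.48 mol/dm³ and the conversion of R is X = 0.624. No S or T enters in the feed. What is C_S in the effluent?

Exit C_R = C_{R0}(1−X) = 4.48×0.376 = 1.684 mol/dm³.
Rates in a CSTR are evaluated at the outlet concentration: r_S = 0.0651×1.684^2 = 0.1847, r_T = 2.39×1.684^0.5 = 3.102.
Fraction of consumed R going to S: r_S/(r_S+r_T) = 0.05620.
C_S = 0.05620·C_{R0}·X = 0.05620×4.48×0.624 = 0.157 mol/dm³.

0.157 mol/dm³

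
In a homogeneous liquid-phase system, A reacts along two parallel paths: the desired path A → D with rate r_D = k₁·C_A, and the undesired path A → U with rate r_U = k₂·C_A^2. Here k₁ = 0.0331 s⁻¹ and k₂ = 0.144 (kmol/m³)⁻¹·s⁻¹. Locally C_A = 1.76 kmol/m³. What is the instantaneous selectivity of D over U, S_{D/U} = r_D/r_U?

S_{D/U} = r_D/r_U = (k₁·C_A)/(k₂·C_A^2) = (k₁/k₂)·C_A⁻¹.
= (0.0331×1.760) / (0.144×1.760^2) = 0.05826/0.4461 = 0.131.

0.131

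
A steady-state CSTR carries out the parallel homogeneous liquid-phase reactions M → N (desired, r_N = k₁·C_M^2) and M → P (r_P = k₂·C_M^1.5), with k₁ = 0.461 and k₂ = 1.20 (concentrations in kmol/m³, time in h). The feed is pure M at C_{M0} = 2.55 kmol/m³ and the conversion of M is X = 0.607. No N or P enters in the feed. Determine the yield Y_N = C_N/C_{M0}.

0.169

Exit C_M = C_{M0}(1−X) = 2.55×0.393 = 1.002 kmol/m³.
Rates in a CSTR are evaluated at the outlet concentration: r_N = 0.461×1.002^2 = 0.4630, r_P = 1.20×1.002^1.5 = 1.204.
Fraction of consumed M going to N: r_N/(r_N+r_P) = 0.2778.
C_N = 0.2778·C_{M0}·X = 0.2778×2.55×0.607 = 0.430 kmol/m³; Y_N = C_N/C_{M0} = 0.169.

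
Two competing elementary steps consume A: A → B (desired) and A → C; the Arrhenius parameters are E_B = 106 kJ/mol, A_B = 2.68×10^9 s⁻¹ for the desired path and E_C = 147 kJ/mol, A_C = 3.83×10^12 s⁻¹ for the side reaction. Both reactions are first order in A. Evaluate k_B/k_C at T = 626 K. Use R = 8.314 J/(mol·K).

Since both paths have the same order in A, the concentration cancels and S_{B/C} = k_B/k_C = (A_B/A_C)·exp[(E_C−E_B)/(RT)].
(E_C−E_B)/(RT) = (147−106)×10³/(8.314×626) = 41000/5205 = 7.878.
k_B/k_C = (2.68×10^9/3.83×10^12)·exp(7.878) = 6.997×10^-4 × 2638 = 1.85.

1.85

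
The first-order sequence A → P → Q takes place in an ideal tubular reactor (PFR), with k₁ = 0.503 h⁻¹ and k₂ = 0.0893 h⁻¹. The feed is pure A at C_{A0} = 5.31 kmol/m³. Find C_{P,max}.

For a first-order series the maximum intermediate yield is C_{P,max}/C_{A0} = (k₁/k₂)^[k₂/(k₂−k₁)].
= (0.503/0.0893)^(0.0893/(0.0893−0.503)) = (5.633)^(-0.2159) = 0.6886.
C_{P,max} = 0.6886×5.31 = 3.66 kmol/m³.

3.66 kmol/m³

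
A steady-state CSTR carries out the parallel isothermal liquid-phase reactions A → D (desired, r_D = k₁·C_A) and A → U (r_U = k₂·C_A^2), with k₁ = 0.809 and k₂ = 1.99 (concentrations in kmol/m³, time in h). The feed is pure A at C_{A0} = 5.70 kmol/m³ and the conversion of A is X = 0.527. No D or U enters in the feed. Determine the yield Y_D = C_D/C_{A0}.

0.0691

Exit C_A = C_{A0}(1−X) = 5.70×0.473 = 2.696 kmol/m³.
Rates in a CSTR are evaluated at the outlet concentration: r_D = 0.809×2.696 = 2.181, r_U = 1.99×2.696^2 = 14.47.
Fraction of consumed A going to D: r_D/(r_D+r_U) = 0.1310.
C_D = 0.1310·C_{A0}·X = 0.1310×5.70×0.527 = 0.394 kmol/m³; Y_D = C_D/C_{A0} = 0.0691.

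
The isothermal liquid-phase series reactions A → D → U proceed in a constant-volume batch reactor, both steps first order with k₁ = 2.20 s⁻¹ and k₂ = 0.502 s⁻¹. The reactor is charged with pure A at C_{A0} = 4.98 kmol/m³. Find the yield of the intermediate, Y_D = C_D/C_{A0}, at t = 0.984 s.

0.642

The intermediate concentration in a first-order A→B→C sequence is C_D = k₁C_{A0}(e^(−k₁t) − e^(−k₂t))/(k₂−k₁).
e^(−k₁t) = e^(−2.20×0.984) = e^(−2.165) = 0.1148; e^(−k₂t) = e^(−0.4940) = 0.6102.
C_D = 2.20×4.98/(0.502−2.20) × (0.1148−0.6102) = (-6.452)×(-0.4954) = 3.197 kmol/m³.
Y_D = C_D/C_{A0} = 3.197/4.98 = 0.642.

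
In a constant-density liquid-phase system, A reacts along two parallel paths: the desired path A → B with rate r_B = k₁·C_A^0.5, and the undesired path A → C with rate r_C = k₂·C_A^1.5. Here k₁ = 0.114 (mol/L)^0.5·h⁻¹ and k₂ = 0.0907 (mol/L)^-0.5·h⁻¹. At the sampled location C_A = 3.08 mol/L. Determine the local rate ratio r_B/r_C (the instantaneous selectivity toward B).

S_{B/C} = r_B/r_C = (k₁·C_A^0.5)/(k₂·C_A^1.5) = (k₁/k₂)·C_A⁻¹.
= (0.114×3.080^0.5) / (0.0907×3.080^1.5) = 0.2001/0.4903 = 0.408.
The undesired path is higher order in A, so low C_A (CSTR or dilute feed) favours B.

0.408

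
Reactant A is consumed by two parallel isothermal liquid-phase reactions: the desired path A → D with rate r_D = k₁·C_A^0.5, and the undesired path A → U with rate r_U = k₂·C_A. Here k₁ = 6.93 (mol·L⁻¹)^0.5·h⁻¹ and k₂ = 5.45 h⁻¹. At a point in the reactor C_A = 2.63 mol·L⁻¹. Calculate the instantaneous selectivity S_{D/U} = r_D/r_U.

S_{D/U} = r_D/r_U = (k₁·C_A^0.5)/(k₂·C_A) = (k₁/k₂)·C_A^-0.5.
= (6.93×2.630^0.5) / (5.45×2.630) = 11.24/14.33 = 0.784.

0.784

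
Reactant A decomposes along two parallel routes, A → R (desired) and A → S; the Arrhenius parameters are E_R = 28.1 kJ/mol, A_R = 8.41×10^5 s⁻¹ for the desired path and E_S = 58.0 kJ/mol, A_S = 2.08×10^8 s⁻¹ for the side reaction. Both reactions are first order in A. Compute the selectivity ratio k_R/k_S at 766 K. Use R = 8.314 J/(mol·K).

0.442

k_R/k_S = (A_R/A_S)·exp[−(E_R−E_S)/(RT)] = (A_R/A_S)·exp[(E_S−E_R)/(RT)].
(E_S−E_R)/(RT) = (58.0−28.1)×10³/(8.314×766) = 29900/6369 = 4.695.
k_R/k_S = (8.41×10^5/2.08×10^8)·exp(4.695) = 0.004043 × 109.4 = 0.442.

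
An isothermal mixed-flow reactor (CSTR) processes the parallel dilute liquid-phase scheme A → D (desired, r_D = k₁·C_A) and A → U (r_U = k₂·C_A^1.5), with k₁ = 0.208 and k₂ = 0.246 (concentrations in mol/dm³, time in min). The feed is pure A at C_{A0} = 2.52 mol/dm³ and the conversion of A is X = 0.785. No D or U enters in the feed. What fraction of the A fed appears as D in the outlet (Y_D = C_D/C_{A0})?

0.420

Exit C_A = C_{A0}(1−X) = 2.52×0.215 = 0.5418 mol/dm³.
In a CSTR the entire volume is at exit conditions, so r_D = 0.208×0.5418 = 0.1127 and r_U = 0.246×0.5418^1.5 = 0.09811.
Fraction of consumed A going to D: r_D/(r_D+r_U) = 0.5346.
C_D = 0.5346·C_{A0}·X = 0.5346×2.52×0.785 = 1.06 mol/dm³; Y_D = C_D/C_{A0} = 0.420.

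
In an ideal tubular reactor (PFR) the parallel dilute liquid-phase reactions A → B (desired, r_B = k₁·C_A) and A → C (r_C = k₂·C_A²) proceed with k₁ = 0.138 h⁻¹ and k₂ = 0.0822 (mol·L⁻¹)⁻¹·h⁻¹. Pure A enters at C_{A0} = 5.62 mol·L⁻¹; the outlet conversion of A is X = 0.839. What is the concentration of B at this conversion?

1.74 mol·L⁻¹

C_A = C_{A0}(1−X) = 0.9048 mol·L⁻¹.
Along a PFR/batch, dC_B/dC_A = −r_B/(r_B+r_C) = −k₁/(k₁+k₂·C_A).
Integrating from C_{A0} to C_A: C_B = (0.138/0.0822)·ln[(0.138+0.0822·5.62)/(0.138+0.0822·0.905)] = 1.679·ln(0.6000/0.2124) = 1.743 mol·L⁻¹.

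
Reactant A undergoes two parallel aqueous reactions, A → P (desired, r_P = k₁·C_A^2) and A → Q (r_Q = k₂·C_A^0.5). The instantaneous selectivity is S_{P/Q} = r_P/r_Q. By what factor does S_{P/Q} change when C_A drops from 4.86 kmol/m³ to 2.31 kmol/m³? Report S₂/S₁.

S_{P/Q} = (k₁/k₂)·C_A^1.5, so S₂/S₁ = (C_{A,2}/C_{A,1})^1.5.
= (2.31/4.86)^1.5 = (0.4753)^1.5 = 0.328.

0.328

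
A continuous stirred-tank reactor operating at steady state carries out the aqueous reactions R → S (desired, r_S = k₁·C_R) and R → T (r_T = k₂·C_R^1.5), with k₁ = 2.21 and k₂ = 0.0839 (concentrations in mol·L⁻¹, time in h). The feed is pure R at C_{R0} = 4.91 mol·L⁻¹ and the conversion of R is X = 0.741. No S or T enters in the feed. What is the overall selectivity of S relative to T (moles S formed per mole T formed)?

23.4

Exit C_R = C_{R0}(1−X) = 4.91×0.259 = 1.272 mol·L⁻¹.
A CSTR operates uniformly at the exit composition, giving r_S = 2.810 and r_T = 0.1203 (each k·C_R^n at C_R = 1.272).
Overall selectivity = C_S/C_T = r_Sτ/(r_Tτ) = r_S/r_T = 23.4.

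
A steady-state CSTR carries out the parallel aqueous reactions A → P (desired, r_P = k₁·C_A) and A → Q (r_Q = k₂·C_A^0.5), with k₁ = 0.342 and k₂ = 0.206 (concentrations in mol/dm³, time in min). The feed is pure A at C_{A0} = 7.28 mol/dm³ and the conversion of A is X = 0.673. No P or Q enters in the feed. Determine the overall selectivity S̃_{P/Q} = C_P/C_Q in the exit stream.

Exit C_A = C_{A0}(1−X) = 7.28×0.327 = 2.381 mol/dm³.
A CSTR operates uniformly at the exit composition, giving r_P = 0.8142 and r_Q = 0.3178 (each k·C_A^n at C_A = 2.381).
Overall selectivity = C_P/C_Q = r_Pτ/(r_Qτ) = r_P/r_Q = 2.56.

2.56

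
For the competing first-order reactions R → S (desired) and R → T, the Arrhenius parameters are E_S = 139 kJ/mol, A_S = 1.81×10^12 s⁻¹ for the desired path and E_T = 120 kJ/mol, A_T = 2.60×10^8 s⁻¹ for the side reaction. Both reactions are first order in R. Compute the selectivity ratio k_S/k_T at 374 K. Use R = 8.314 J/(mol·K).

With equal orders, S_{S/T} = k_S/k_T = (A_S/A_T)·exp[(E_T−E_S)/(RT)].
(E_T−E_S)/(RT) = (120−139)×10³/(8.314×374) = -19000/3109 = -6.110.
k_S/k_T = (1.81×10^12/2.60×10^8)·exp(-6.110) = 6962 × 0.002220 = 15.5.
Since E_S > E_T, raising the temperature improves selectivity toward S.

15.5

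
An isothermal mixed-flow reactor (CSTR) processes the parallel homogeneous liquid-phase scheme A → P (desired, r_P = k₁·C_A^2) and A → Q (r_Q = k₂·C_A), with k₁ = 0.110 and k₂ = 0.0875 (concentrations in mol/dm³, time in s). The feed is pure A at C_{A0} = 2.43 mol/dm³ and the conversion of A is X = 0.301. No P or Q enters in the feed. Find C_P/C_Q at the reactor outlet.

2.14

Exit C_A = C_{A0}(1−X) = 2.43×0.699 = 1.699 mol/dm³.
In a CSTR the entire volume is at exit conditions, so r_P = 0.110×1.699^2 = 0.3174 and r_Q = 0.0875×1.699 = 0.1486.
Overall selectivity = C_P/C_Q = r_Pτ/(r_Qτ) = r_P/r_Q = 2.14.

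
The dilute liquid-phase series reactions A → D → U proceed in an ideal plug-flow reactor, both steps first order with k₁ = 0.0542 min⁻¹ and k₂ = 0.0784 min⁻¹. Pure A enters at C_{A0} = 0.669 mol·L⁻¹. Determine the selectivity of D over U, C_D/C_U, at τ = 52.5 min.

For first-order series with pure A initially, C_D(τ) = k₁C_{A0}/(k₂−k₁)·(e^(−k₁τ) − e^(−k₂τ)).
e^(−k₁τ) = e^(−0.0542×52.5) = e^(−2.845) = 0.05811; e^(−k₂τ) = e^(−4.116) = 0.01631.
C_D = 0.0542×0.669/(0.0784−0.0542) × (0.05811−0.01631) = 1.498×0.04180 = 0.06262 mol·L⁻¹.
C_A = C_{A0}e^(−k₁τ) = 0.03887 mol·L⁻¹, so C_U = C_{A0}−C_A−C_D = 0.5675 mol·L⁻¹; C_D/C_U = 0.110.

0.110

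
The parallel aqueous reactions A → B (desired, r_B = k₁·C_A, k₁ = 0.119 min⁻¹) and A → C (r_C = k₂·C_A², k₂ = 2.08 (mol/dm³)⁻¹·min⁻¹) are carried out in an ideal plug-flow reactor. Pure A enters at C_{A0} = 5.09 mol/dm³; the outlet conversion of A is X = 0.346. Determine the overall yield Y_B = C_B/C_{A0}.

0.00471

C_A = C_{A0}(1−X) = 3.329 mol/dm³.
Along a PFR/batch, dC_B/dC_A = −r_B/(r_B+r_C) = −k₁/(k₁+k₂·C_A).
Integrating from C_{A0} to C_A: C_B = (0.119/2.08)·ln[(0.119+2.08·5.09)/(0.119+2.08·3.33)] = 0.05721·ln(10.71/7.043) = 0.02396 mol/dm³.
Y_B = C_B/C_{A0} = 0.02396/5.09 = 0.00471.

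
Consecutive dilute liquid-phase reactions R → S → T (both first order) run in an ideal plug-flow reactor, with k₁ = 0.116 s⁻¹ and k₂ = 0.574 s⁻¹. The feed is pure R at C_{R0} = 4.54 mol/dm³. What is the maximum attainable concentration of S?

0.612 mol/dm³

For a first-order series the maximum intermediate yield is C_{S,max}/C_{R0} = (k₁/k₂)^[k₂/(k₂−k₁)].
= (0.116/0.574)^(0.574/(0.574−0.116)) = (0.2021)^(1.253) = 0.1348.
C_{S,max} = 0.1348×4.54 = 0.612 mol/dm³.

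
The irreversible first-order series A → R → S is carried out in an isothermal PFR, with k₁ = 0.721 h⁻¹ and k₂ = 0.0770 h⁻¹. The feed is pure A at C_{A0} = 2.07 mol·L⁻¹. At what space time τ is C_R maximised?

The intermediate peaks when r₁ = r₂, i.e. k₁e^(−k₁τ) = k₂e^(−k₂τ), giving τ_opt = ln(k₂/k₁)/(k₂−k₁).
= ln(0.0770/0.721)/(0.0770−0.721) = ln(0.1068)/-0.6440 = -2.237/-0.6440 = 3.47 h.

3.47 h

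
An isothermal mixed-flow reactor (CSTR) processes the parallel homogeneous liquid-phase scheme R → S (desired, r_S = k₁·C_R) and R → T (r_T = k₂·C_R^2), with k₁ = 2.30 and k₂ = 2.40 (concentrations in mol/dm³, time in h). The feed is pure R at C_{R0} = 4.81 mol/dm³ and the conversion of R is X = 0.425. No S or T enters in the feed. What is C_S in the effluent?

Exit C_R = C_{R0}(1−X) = 4.81×0.575 = 2.766 mol/dm³.
A CSTR operates uniformly at the exit composition, giving r_S = 6.361 and r_T = 18.36 (each k·C_R^n at C_R = 2.766).
Fraction of consumed R going to S: r_S/(r_S+r_T) = 0.2573.
C_S = 0.2573·C_{R0}·X = 0.2573×4.81×0.425 = 0.526 mol/dm³.

0.526 mol/dm³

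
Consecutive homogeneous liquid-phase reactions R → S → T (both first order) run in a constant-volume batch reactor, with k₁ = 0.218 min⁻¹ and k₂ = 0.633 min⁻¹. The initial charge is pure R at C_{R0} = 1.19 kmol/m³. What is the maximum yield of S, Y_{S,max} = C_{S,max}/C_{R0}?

0.197

For a first-order series the maximum intermediate yield is C_{S,max}/C_{R0} = (k₁/k₂)^[k₂/(k₂−k₁)].
= (0.218/0.633)^(0.633/(0.633−0.218)) = (0.3444)^(1.525) = 0.1967.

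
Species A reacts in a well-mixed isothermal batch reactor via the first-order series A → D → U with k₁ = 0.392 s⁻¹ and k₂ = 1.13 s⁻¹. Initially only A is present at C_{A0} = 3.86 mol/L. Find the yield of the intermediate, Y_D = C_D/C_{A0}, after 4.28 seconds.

For first-order series with pure A initially, C_D(t) = k₁C_{A0}/(k₂−k₁)·(e^(−k₁t) − e^(−k₂t)).
e^(−k₁t) = e^(−0.392×4.28) = e^(−1.678) = 0.1868; e^(−k₂t) = e^(−4.836) = 0.007936.
C_D = 0.392×3.86/(1.13−0.392) × (0.1868−0.007936) = 2.050×0.1789 = 0.3667 mol/L.
Y_D = C_D/C_{A0} = 0.3667/3.86 = 0.0950.

0.0950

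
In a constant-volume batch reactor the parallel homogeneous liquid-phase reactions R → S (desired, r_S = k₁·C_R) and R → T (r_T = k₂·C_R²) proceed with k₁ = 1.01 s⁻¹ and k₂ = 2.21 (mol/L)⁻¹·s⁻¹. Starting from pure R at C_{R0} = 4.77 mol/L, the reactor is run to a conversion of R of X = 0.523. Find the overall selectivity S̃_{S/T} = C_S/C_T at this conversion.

0.135

C_R = C_{R0}(1−X) = 2.275 mol/L.
Along a PFR/batch, dC_S/dC_R = −r_S/(r_S+r_T) = −k₁/(k₁+k₂·C_R).
Integrating from C_{R0} to C_R: C_S = (1.01/2.21)·ln[(1.01+2.21·4.77)/(1.01+2.21·2.28)] = 0.4570·ln(11.55/6.038) = 0.2965 mol/L.
C_T = (C_{R0}−C_R)−C_S = 2.198 mol/L; S̃_{S/T} = 0.2965/2.198 = 0.135.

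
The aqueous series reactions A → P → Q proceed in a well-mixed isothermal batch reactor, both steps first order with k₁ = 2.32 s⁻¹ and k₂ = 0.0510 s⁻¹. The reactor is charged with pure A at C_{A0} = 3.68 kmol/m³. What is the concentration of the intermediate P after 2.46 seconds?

3.31 kmol/m³

For first-order series with pure A initially, C_P(t) = k₁C_{A0}/(k₂−k₁)·(e^(−k₁t) − e^(−k₂t)).
e^(−k₁t) = e^(−2.32×2.46) = e^(−5.707) = 0.003322; e^(−k₂t) = e^(−0.1255) = 0.8821.
C_P = 2.32×3.68/(0.0510−2.32) × (0.003322−0.8821) = (-3.763)×(-0.8788) = 3.307 kmol/m³.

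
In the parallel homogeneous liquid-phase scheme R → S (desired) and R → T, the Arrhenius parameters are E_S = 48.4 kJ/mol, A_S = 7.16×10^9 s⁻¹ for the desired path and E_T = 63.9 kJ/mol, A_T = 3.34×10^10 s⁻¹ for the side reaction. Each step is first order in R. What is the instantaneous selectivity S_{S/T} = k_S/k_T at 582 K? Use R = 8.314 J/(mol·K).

Since both paths have the same order in R, the concentration cancels and S_{S/T} = k_S/k_T = (A_S/A_T)·exp[(E_T−E_S)/(RT)].
(E_T−E_S)/(RT) = (63.9−48.4)×10³/(8.314×582) = 15500/4839 = 3.203.
k_S/k_T = (7.16×10^9/3.34×10^10)·exp(3.203) = 0.2144 × 24.61 = 5.28.

5.28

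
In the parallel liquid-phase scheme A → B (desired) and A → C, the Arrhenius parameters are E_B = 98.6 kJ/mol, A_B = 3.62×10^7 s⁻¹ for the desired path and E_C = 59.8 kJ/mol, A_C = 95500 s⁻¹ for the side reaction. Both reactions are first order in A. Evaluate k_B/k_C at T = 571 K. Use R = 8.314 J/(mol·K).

0.107

Since both paths have the same order in A, the concentration cancels and S_{B/C} = k_B/k_C = (A_B/A_C)·exp[(E_C−E_B)/(RT)].
(E_C−E_B)/(RT) = (59.8−98.6)×10³/(8.314×571) = -38800/4747 = -8.173.
k_B/k_C = (3.62×10^7/95500)·exp(-8.173) = 379.1 × 2.821×10^-4 = 0.107.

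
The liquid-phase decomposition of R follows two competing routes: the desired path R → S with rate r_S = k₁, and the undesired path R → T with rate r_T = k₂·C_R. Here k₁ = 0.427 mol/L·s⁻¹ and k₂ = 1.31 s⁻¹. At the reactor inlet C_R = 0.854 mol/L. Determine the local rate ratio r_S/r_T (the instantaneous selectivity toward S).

S_{S/T} = r_S/r_T = (k₁)/(k₂·C_R) = (k₁/k₂)·C_R⁻¹.
= (0.427) / (1.31×0.8540) = 0.4270/1.119 = 0.382.
The undesired path is higher order in R, so low C_R (CSTR or dilute feed) favours S.

0.382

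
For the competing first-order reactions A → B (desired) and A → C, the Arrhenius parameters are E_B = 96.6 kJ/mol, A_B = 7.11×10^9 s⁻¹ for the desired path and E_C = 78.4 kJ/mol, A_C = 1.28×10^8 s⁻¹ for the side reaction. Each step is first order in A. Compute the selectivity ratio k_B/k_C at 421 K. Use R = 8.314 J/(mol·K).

Since both paths have the same order in A, the concentration cancels and S_{B/C} = k_B/k_C = (A_B/A_C)·exp[(E_C−E_B)/(RT)].
(E_C−E_B)/(RT) = (78.4−96.6)×10³/(8.314×421) = -18200/3500 = -5.200.
k_B/k_C = (7.11×10^9/1.28×10^8)·exp(-5.200) = 55.55 × 0.005518 = 0.307.

0.307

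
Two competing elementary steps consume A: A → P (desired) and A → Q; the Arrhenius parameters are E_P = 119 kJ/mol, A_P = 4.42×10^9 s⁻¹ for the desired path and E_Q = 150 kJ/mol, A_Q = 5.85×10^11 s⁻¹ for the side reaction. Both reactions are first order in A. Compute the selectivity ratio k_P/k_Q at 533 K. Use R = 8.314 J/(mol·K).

8.25

Since both paths have the same order in A, the concentration cancels and S_{P/Q} = k_P/k_Q = (A_P/A_Q)·exp[(E_Q−E_P)/(RT)].
(E_Q−E_P)/(RT) = (150−119)×10³/(8.314×533) = 31000/4431 = 6.996.
k_P/k_Q = (4.42×10^9/5.85×10^11)·exp(6.996) = 0.007556 × 1092 = 8.25.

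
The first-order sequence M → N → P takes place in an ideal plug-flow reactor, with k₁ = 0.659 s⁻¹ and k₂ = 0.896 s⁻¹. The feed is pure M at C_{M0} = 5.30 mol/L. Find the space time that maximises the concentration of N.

1.30 s

Setting dC_N/dτ = 0 gives τ_opt = ln(k₂/k₁)/(k₂−k₁).
= ln(0.896/0.659)/(0.896−0.659) = ln(1.360)/0.2370 = 0.3072/0.2370 = 1.30 s.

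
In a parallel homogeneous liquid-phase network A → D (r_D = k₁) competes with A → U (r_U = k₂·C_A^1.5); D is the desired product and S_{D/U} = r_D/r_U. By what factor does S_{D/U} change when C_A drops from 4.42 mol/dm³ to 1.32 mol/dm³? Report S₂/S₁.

S_{D/U} = (k₁/k₂)·C_A^-1.5, so S₂/S₁ = (C_{A,2}/C_{A,1})^-1.5.
= (1.32/4.42)^(-1.5) = (0.2986)^(-1.5) = 6.13.
Selectivity toward D rises as C_A falls — low-concentration operation is favoured.

6.13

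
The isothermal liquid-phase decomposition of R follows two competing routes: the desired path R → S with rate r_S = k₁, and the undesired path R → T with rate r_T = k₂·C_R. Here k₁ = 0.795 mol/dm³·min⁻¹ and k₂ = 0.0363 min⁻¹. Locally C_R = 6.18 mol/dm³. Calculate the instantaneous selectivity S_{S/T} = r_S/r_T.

3.54

S_{S/T} = r_S/r_T = (k₁)/(k₂·C_R) = (k₁/k₂)·C_R⁻¹.
= (0.795) / (0.0363×6.180) = 0.7950/0.2243 = 3.54.
The undesired path is higher order in R, so low C_R (CSTR or dilute feed) favours S.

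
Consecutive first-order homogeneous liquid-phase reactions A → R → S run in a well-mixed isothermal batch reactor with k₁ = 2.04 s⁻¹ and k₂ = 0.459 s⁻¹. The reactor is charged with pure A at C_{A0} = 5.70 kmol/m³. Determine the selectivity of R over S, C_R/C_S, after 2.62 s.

0.622

Solving the coupled first-order balances gives C_R(t) = [k₁/(k₂−k₁)]·C_{A0}·(e^(−k₁t) − e^(−k₂t)).
e^(−k₁t) = e^(−2.04×2.62) = e^(−5.345) = 0.004773; e^(−k₂t) = e^(−1.203) = 0.3004.
C_R = 2.04×5.70/(0.459−2.04) × (0.004773−0.3004) = (-7.355)×(-0.2956) = 2.174 kmol/m³.
C_A = C_{A0}e^(−k₁t) = 0.02721 kmol/m³, so C_S = C_{A0}−C_A−C_R = 3.498 kmol/m³; C_R/C_S = 0.622.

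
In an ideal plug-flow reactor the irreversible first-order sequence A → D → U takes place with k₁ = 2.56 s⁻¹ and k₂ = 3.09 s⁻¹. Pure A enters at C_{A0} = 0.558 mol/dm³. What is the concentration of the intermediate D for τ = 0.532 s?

Solving the coupled first-order balances gives C_D(τ) = [k₁/(k₂−k₁)]·C_{A0}·(e^(−k₁τ) − e^(−k₂τ)).
e^(−k₁τ) = e^(−2.56×0.532) = e^(−1.362) = 0.2562; e^(−k₂τ) = e^(−1.644) = 0.1932.
C_D = 2.56×0.558/(3.09−2.56) × (0.2562−0.1932) = 2.695×0.06294 = 0.1696 mol/dm³.

0.170 mol/dm³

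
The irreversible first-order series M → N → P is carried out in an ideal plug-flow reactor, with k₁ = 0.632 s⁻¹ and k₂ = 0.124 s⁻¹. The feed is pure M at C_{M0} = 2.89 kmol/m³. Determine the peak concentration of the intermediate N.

1.94 kmol/m³

At the optimum, C_{N,max}/C_{M0} = (k₁/k₂)^[k₂/(k₂−k₁)].
= (0.632/0.124)^(0.124/(0.124−0.632)) = (5.097)^(-0.2441) = 0.6720.
C_{N,max} = 0.6720×2.89 = 1.94 kmol/m³.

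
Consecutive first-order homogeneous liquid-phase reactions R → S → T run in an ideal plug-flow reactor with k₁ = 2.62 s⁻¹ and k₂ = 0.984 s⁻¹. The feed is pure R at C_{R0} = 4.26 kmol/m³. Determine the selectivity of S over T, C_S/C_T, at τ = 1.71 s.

The intermediate concentration in a first-order A→B→C sequence is C_S = k₁C_{R0}(e^(−k₁τ) − e^(−k₂τ))/(k₂−k₁).
e^(−k₁τ) = e^(−2.62×1.71) = e^(−4.480) = 0.01133; e^(−k₂τ) = e^(−1.683) = 0.1859.
C_S = 2.62×4.26/(0.984−2.62) × (0.01133−0.1859) = (-6.822)×(-0.1746) = 1.191 kmol/m³.
C_R = C_{R0}e^(−k₁τ) = 0.04827 kmol/m³, so C_T = C_{R0}−C_R−C_S = 3.021 kmol/m³; C_S/C_T = 0.394.

0.394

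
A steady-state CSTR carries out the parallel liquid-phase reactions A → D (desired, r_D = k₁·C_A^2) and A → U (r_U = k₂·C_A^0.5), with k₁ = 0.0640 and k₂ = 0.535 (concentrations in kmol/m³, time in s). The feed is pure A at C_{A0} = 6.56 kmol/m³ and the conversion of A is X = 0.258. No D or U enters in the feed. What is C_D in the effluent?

0.952 kmol/m³

Exit C_A = C_{A0}(1−X) = 6.56×0.742 = 4.868 kmol/m³.
A CSTR operates uniformly at the exit composition, giving r_D = 1.516 and r_U = 1.180 (each k·C_A^n at C_A = 4.868).
Fraction of consumed A going to D: r_D/(r_D+r_U) = 0.5623.
C_D = 0.5623·C_{A0}·X = 0.5623×6.56×0.258 = 0.952 kmol/m³.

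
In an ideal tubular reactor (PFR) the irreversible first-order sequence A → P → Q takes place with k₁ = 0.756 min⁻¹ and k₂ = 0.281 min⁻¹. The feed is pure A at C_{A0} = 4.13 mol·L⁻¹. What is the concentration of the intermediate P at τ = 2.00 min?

Solving the coupled first-order balances gives C_P(τ) = [k₁/(k₂−k₁)]·C_{A0}·(e^(−k₁τ) − e^(−k₂τ)).
e^(−k₁τ) = e^(−0.756×2.00) = e^(−1.512) = 0.2205; e^(−k₂τ) = e^(−0.5620) = 0.5701.
C_P = 0.756×4.13/(0.281−0.756) × (0.2205−0.5701) = (-6.573)×(-0.3496) = 2.298 mol·L⁻¹.

2.30 mol·L⁻¹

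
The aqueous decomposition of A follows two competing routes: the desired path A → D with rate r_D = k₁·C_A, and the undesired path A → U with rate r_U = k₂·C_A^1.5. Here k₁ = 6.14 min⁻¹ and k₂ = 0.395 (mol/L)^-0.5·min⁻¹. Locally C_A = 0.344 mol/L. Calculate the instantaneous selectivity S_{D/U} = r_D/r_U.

S_{D/U} = r_D/r_U = (k₁·C_A)/(k₂·C_A^1.5) = (k₁/k₂)·C_A^-0.5.
= (6.14×0.3440) / (0.395×0.3440^1.5) = 2.112/0.07970 = 26.5.
The undesired path is higher order in A, so low C_A (CSTR or dilute feed) favours D.

26.5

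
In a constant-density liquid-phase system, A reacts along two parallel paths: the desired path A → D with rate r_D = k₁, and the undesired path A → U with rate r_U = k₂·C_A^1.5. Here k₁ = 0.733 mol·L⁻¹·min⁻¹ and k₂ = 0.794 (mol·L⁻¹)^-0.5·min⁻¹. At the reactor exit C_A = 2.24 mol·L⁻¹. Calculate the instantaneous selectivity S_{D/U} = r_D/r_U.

S_{D/U} = r_D/r_U = (k₁)/(k₂·C_A^1.5) = (k₁/k₂)·C_A^-1.5.
= (0.733) / (0.794×2.240^1.5) = 0.7330/2.662 = 0.275.

0.275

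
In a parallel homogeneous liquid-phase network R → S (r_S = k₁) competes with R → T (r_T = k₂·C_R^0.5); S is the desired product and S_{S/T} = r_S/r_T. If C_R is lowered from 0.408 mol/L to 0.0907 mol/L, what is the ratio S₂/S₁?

2.12

S_{S/T} = (k₁/k₂)·C_R^-0.5, so S₂/S₁ = (C_{R,2}/C_{R,1})^-0.5.
= (0.0907/0.408)^(-0.5) = (0.2223)^(-0.5) = 2.12.
Selectivity toward S rises as C_R falls — low-concentration operation is favoured.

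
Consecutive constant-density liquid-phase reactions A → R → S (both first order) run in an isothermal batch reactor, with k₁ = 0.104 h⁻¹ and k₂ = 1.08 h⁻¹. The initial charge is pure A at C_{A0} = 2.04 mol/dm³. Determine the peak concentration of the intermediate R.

0.153 mol/dm³

For a first-order series the maximum intermediate yield is C_{R,max}/C_{A0} = (k₁/k₂)^[k₂/(k₂−k₁)].
= (0.104/1.08)^(1.08/(1.08−0.104)) = (0.09630)^(1.107) = 0.07504.
C_{R,max} = 0.07504×2.04 = 0.153 mol/dm³.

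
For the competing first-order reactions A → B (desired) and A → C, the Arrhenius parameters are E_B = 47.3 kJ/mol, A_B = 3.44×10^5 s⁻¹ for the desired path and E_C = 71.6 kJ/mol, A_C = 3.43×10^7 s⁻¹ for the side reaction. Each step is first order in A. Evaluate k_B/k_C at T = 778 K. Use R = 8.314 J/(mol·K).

Since both paths have the same order in A, the concentration cancels and S_{B/C} = k_B/k_C = (A_B/A_C)·exp[(E_C−E_B)/(RT)].
(E_C−E_B)/(RT) = (71.6−47.3)×10³/(8.314×778) = 24300/6468 = 3.757.
k_B/k_C = (3.44×10^5/3.43×10^7)·exp(3.757) = 0.01003 × 42.81 = 0.429.
Since E_B < E_C, lowering the temperature improves selectivity toward B.

0.429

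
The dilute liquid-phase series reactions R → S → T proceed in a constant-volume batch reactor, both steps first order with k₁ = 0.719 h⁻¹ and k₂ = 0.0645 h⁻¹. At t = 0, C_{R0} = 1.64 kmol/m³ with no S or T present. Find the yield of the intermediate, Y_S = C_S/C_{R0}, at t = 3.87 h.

The intermediate concentration in a first-order A→B→C sequence is C_S = k₁C_{R0}(e^(−k₁t) − e^(−k₂t))/(k₂−k₁).
e^(−k₁t) = e^(−0.719×3.87) = e^(−2.783) = 0.06188; e^(−k₂t) = e^(−0.2496) = 0.7791.
C_S = 0.719×1.64/(0.0645−0.719) × (0.06188−0.7791) = (-1.802)×(-0.7172) = 1.292 kmol/m³.
Y_S = C_S/C_{R0} = 1.292/1.64 = 0.788.

0.788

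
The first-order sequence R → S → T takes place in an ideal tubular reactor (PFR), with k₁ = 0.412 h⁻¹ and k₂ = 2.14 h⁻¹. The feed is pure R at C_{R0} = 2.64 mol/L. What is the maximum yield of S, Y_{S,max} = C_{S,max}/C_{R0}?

0.130

At the optimum, C_{S,max}/C_{R0} = (k₁/k₂)^[k₂/(k₂−k₁)].
= (0.412/2.14)^(2.14/(2.14−0.412)) = (0.1925)^(1.238) = 0.1300.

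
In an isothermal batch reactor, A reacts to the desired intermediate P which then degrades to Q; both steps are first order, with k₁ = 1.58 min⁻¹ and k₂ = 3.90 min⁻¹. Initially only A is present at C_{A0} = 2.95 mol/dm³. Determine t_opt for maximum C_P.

For first-order series the maximum of C_P occurs at t_opt = ln(k₂/k₁)/(k₂−k₁).
= ln(3.90/1.58)/(3.90−1.58) = ln(2.468)/2.320 = 0.9036/2.320 = 0.389 min.

0.389 min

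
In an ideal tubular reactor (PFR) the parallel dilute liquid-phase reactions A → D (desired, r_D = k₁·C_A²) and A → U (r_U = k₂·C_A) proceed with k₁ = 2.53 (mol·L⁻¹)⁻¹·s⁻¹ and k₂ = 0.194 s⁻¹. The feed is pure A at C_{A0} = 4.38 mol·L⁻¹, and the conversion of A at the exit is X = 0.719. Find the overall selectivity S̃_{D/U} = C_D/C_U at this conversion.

C_A = C_{A0}(1−X) = 1.231 mol·L⁻¹.
Along a PFR/batch, dC_U/dC_A = −r_U/(r_D+r_U) = −k₂/(k₂+k₁·C_A).
Integrating from C_{A0} to C_A: C_U = (0.194/2.53)·ln[(0.194+2.53·4.38)/(0.194+2.53·1.23)] = 0.07668·ln(11.28/3.308) = 0.09403 mol·L⁻¹.
Then C_D = (C_{A0}−C_A) − C_U = 3.149 − 0.09403 = 3.055 mol·L⁻¹.
S̃_{D/U} = C_D/C_U = 3.055/0.09403 = 32.5.

32.5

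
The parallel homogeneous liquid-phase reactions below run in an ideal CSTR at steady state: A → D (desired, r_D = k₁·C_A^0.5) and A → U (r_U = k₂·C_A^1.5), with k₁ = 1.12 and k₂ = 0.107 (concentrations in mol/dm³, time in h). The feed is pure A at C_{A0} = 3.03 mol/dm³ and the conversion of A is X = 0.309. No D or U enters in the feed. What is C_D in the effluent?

0.780 mol/dm³

Exit C_A = C_{A0}(1−X) = 3.03×0.691 = 2.094 mol/dm³.
A CSTR operates uniformly at the exit composition, giving r_D = 1.621 and r_U = 0.3242 (each k·C_A^n at C_A = 2.094).
Fraction of consumed A going to D: r_D/(r_D+r_U) = 0.8333.
C_D = 0.8333·C_{A0}·X = 0.8333×3.03×0.309 = 0.780 mol/dm³.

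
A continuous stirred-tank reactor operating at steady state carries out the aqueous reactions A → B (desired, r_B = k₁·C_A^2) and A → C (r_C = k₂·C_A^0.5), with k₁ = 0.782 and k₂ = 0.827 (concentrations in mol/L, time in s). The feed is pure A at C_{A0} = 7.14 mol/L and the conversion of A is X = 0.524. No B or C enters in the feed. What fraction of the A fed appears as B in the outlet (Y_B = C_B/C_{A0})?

Exit C_A = C_{A0}(1−X) = 7.14×0.476 = 3.399 mol/L.
Rates in a CSTR are evaluated at the outlet concentration: r_B = 0.782×3.399^2 = 9.033, r_C = 0.827×3.399^0.5 = 1.525.
Fraction of consumed A going to B: r_B/(r_B+r_C) = 0.8556.
C_B = 0.8556·C_{A0}·X = 0.8556×7.14×0.524 = 3.20 mol/L; Y_B = C_B/C_{A0} = 0.448.

0.448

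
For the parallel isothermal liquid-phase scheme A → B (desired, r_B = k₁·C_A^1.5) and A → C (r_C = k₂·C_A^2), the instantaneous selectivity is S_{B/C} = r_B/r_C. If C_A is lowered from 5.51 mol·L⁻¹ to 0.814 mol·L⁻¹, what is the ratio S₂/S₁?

2.60

S_{B/C} = (k₁/k₂)·C_A^-0.5, so S₂/S₁ = (C_{A,2}/C_{A,1})^-0.5.
= (0.814/5.51)^(-0.5) = (0.1477)^(-0.5) = 2.60.
Selectivity toward B rises as C_A falls — low-concentration operation is favoured.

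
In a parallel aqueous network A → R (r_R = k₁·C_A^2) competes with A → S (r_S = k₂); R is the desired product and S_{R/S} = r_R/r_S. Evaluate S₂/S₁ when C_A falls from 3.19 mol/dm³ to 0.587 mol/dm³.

S_{R/S} = (k₁/k₂)·C_A^2, so S₂/S₁ = (C_{A,2}/C_{A,1})^2.
= (0.587/3.19)^2 = (0.1840)^2 = 0.0339.

0.0339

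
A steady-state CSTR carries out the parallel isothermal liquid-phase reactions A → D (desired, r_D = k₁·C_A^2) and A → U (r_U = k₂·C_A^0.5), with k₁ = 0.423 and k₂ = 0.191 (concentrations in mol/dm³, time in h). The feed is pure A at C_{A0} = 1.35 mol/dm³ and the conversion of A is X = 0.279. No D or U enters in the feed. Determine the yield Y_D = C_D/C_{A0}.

0.190

Exit C_A = C_{A0}(1−X) = 1.35×0.721 = 0.9734 mol/dm³.
Rates in a CSTR are evaluated at the outlet concentration: r_D = 0.423×0.9734^2 = 0.4008, r_U = 0.191×0.9734^0.5 = 0.1884.
Fraction of consumed A going to D: r_D/(r_D+r_U) = 0.6802.
C_D = 0.6802·C_{A0}·X = 0.6802×1.35×0.279 = 0.256 mol/dm³; Y_D = C_D/C_{A0} = 0.190.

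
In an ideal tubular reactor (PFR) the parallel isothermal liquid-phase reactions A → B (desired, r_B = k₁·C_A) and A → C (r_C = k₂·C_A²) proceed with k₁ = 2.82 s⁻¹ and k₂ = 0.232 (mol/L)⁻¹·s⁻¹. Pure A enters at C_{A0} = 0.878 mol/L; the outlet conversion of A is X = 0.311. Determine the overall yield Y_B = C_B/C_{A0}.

0.293

C_A = C_{A0}(1−X) = 0.6049 mol/L.
Along a PFR/batch, dC_B/dC_A = −r_B/(r_B+r_C) = −k₁/(k₁+k₂·C_A).
Integrating from C_{A0} to C_A: C_B = (2.82/0.232)·ln[(2.82+0.232·0.878)/(2.82+0.232·0.605)] = 12.16·ln(3.024/2.960) = 0.2574 mol/L.
Y_B = C_B/C_{A0} = 0.2574/0.878 = 0.293.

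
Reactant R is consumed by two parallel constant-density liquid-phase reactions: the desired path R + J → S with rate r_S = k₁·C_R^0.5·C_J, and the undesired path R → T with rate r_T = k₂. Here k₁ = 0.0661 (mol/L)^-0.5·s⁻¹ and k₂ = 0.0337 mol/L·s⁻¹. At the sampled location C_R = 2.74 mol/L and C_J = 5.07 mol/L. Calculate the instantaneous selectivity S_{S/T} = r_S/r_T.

S_{S/T} = r_S/r_T = (k₁·C_R^0.5·C_J)/(k₂) = (k₁/k₂)·C_R^0.5·C_J.
= (0.0661×2.740^0.5×5.070) / (0.0337) = 0.5547/0.03370 = 16.5.
Since the desired path is higher order in R, keeping C_R high (PFR or concentrated feed) favours S.

16.5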